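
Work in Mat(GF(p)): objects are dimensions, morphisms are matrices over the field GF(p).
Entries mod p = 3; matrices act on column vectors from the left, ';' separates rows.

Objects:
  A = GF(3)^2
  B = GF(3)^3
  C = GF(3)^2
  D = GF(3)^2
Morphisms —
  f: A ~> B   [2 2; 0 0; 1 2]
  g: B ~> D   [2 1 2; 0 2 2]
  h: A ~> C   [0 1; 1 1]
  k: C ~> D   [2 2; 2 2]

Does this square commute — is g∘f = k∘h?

1) trace f;g:
  e0=⟨1,0⟩ f~>⟨2,0,1⟩ g~>⟨0,2⟩
  e1=⟨0,1⟩ f~>⟨2,0,2⟩ g~>⟨2,1⟩
  ⟦path⟧₁ = [0 2; 2 1]
2) trace h;k:
  e0=⟨1,0⟩ h~>⟨0,1⟩ k~>⟨2,2⟩
  e1=⟨0,1⟩ h~>⟨1,1⟩ k~>⟨1,1⟩
  ⟦path⟧₂ = [2 1; 2 1]
Equal? differ; not commutative

Answer: DOES NOT COMMUTE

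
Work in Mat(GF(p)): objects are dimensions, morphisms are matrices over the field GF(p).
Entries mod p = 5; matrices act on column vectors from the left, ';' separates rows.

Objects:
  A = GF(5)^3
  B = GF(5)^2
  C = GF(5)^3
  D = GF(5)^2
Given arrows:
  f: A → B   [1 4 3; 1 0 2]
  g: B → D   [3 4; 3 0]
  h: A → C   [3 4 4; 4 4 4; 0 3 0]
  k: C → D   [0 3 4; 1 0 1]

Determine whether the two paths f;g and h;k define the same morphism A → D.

Along f;g (path 1):
  e0=[1,0,0] f→[1,1] g→[2,3]
  e1=[0,1,0] f→[4,0] g→[2,2]
  e2=[0,0,1] f→[3,2] g→[2,4]
  composite₁ = [2 2 2; 3 2 4]
Along h;k (path 2):
  e0=[1,0,0] h→[3,4,0] k→[2,3]
  e1=[0,1,0] h→[4,4,3] k→[4,2]
  e2=[0,0,1] h→[4,4,0] k→[2,4]
  composite₂ = [2 4 2; 3 2 4]
Equal? NO — does not commute

Answer: DOES NOT COMMUTE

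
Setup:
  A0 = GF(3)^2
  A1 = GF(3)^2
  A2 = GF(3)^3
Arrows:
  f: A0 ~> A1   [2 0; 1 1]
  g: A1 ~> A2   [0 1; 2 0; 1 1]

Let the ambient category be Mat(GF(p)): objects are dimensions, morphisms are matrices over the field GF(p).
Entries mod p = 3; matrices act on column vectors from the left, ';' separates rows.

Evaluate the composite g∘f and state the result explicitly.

  e0=[1,0] f~>[2,1] g~>[1,1,0]
  e1=[0,1] f~>[0,1] g~>[1,0,1]
composite: [1 1; 1 0; 0 1]

Answer: [1 1; 1 0; 0 1]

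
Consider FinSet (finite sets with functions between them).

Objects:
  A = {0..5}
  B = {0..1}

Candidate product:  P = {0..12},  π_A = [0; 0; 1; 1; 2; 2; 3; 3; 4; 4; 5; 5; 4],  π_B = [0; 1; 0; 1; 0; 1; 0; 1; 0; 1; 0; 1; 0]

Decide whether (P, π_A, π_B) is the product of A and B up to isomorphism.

|A|·|B| = 6·2 = 12;  |P| = 13
  → cardinalities differ; no bijection possible.

Answer: NOT A VALID PRODUCT — |P|=13 ≠ |A|·|B|=12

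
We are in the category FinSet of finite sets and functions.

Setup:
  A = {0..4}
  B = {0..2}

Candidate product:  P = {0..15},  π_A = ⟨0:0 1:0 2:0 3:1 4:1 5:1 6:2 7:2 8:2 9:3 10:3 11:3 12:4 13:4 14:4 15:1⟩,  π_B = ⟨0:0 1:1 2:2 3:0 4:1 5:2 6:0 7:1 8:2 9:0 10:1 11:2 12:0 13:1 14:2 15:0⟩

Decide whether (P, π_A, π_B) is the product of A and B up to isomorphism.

Answer: NOT A VALID PRODUCT — |P|=16 ≠ |A|·|B|=15

Derivation:
|A|·|B| = 5·3 = 15;  |P| = 16
  → cardinalities differ; no bijection possible.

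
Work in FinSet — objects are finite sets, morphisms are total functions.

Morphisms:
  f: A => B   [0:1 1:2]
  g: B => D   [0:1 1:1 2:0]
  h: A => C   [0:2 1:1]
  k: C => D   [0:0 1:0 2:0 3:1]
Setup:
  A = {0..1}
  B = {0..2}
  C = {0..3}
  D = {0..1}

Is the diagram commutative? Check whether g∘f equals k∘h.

Answer: DOES NOT COMMUTE

Trace:
1) trace f;g:
  0 f=>1 g=>1
  1 f=>2 g=>0
  result₁ = [0:1 1:0]
2) trace h;k:
  0 h=>2 k=>0
  1 h=>1 k=>0
  result₂ = [0:0 1:0]
Equal? differ; not commutative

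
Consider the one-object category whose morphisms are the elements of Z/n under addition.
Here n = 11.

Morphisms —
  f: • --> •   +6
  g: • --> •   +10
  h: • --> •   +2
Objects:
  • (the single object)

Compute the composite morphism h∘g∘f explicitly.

  0 +6≡6 +10≡5 +2≡7  (mod 11)
result: +7

Answer: +7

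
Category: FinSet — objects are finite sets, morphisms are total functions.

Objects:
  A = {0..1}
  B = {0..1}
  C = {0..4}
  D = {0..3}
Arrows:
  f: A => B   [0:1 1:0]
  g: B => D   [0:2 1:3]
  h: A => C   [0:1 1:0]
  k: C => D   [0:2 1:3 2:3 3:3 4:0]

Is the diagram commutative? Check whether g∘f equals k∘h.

1) trace f;g:
  0 f=>1 g=>3
  1 f=>0 g=>2
  composite₁ = [0:3 1:2]
2) trace h;k:
  0 h=>1 k=>3
  1 h=>0 k=>2
  composite₂ = [0:3 1:2]
Equal? equal; square commutes

Answer: COMMUTES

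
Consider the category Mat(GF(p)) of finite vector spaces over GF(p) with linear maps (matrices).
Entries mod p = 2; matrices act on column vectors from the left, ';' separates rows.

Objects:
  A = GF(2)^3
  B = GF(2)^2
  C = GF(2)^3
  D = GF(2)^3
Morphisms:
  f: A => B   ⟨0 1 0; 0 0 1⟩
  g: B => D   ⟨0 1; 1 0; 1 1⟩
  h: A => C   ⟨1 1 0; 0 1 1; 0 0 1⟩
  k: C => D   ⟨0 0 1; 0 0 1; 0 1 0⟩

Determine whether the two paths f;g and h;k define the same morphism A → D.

Answer: DOES NOT COMMUTE

Trace:
Path 1 = f;g:
  e0=(1,0,0) f=>(0,0) g=>(0,0,0)
  e1=(0,1,0) f=>(1,0) g=>(0,1,1)
  e2=(0,0,1) f=>(0,1) g=>(1,0,1)
  composite₁ = ⟨0 0 1; 0 1 0; 0 1 1⟩
Path 2 = h;k:
  e0=(1,0,0) h=>(1,0,0) k=>(0,0,0)
  e1=(0,1,0) h=>(1,1,0) k=>(0,0,1)
  e2=(0,0,1) h=>(0,1,1) k=>(1,1,1)
  composite₂ = ⟨0 0 1; 0 0 1; 0 1 1⟩
Equal? NO — does not commute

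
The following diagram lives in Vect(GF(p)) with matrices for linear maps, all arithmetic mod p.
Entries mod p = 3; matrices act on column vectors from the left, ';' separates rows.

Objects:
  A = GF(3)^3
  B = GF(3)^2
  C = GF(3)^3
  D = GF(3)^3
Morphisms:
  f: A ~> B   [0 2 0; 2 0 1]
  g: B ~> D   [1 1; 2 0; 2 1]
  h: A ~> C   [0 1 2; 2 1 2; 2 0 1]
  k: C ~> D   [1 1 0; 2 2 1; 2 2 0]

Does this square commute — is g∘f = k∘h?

1) trace f;g:
  e0=⟨1,0,0⟩ f~>⟨0,2⟩ g~>⟨2,0,2⟩
  e1=⟨0,1,0⟩ f~>⟨2,0⟩ g~>⟨2,1,1⟩
  e2=⟨0,0,1⟩ f~>⟨0,1⟩ g~>⟨1,0,1⟩
  result₁ = [2 2 1; 0 1 0; 2 1 1]
2) trace h;k:
  e0=⟨1,0,0⟩ h~>⟨0,2,2⟩ k~>⟨2,0,1⟩
  e1=⟨0,1,0⟩ h~>⟨1,1,0⟩ k~>⟨2,1,1⟩
  e2=⟨0,0,1⟩ h~>⟨2,2,1⟩ k~>⟨1,0,2⟩
  result₂ = [2 2 1; 0 1 0; 1 1 2]
Equal? NO — does not commute

Answer: DOES NOT COMMUTE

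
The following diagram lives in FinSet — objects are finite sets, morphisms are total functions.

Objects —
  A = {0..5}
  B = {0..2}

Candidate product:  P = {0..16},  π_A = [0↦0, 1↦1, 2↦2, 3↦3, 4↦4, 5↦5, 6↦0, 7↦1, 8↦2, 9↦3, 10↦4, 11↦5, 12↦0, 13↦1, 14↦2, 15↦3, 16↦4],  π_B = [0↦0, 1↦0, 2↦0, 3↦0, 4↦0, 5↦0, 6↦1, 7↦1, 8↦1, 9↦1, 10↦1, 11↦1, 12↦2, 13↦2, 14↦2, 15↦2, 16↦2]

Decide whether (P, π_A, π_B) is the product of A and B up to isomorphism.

|A|·|B| = 6·3 = 18;  |P| = 17
  → cardinalities differ; no bijection possible.

Answer: NOT A VALID PRODUCT — |P|=17 ≠ |A|·|B|=18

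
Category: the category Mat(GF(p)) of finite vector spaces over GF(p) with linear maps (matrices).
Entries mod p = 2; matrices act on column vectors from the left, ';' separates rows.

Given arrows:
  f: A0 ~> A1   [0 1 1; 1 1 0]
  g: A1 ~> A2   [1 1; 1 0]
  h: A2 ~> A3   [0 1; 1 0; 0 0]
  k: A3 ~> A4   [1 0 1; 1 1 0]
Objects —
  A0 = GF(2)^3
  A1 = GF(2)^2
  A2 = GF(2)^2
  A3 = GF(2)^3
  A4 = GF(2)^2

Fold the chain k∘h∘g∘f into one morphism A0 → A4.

  e0=(1,0,0) f~>(0,1) g~>(1,0) h~>(0,1,0) k~>(0,1)
  e1=(0,1,0) f~>(1,1) g~>(0,1) h~>(1,0,0) k~>(1,1)
  e2=(0,0,1) f~>(1,0) g~>(1,1) h~>(1,1,0) k~>(1,0)
composite: [0 1 1; 1 1 0]

Answer: [0 1 1; 1 1 0]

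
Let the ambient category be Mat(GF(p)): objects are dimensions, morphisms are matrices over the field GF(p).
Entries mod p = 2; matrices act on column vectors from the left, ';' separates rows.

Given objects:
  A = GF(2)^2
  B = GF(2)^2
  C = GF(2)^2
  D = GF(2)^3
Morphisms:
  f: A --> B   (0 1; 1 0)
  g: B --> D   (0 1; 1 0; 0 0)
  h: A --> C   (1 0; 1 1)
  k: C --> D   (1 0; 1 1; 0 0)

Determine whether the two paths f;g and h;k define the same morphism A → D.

Along f;g (path 1):
  e0=[1,0] f-->[0,1] g-->[1,0,0]
  e1=[0,1] f-->[1,0] g-->[0,1,0]
  ⟦path⟧₁ = (1 0; 0 1; 0 0)
Along h;k (path 2):
  e0=[1,0] h-->[1,1] k-->[1,0,0]
  e1=[0,1] h-->[0,1] k-->[0,1,0]
  ⟦path⟧₂ = (1 0; 0 1; 0 0)
Equal? same morphism ✓

Answer: COMMUTES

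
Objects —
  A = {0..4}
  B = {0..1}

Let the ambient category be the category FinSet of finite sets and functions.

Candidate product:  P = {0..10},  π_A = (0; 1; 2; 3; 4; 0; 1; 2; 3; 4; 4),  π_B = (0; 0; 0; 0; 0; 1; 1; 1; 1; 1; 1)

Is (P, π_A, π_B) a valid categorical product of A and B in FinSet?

Answer: NOT A VALID PRODUCT — |P|=11 ≠ |A|·|B|=10

Derivation:
|A|·|B| = 5·2 = 10;  |P| = 11
  → cardinalities differ; no bijection possible.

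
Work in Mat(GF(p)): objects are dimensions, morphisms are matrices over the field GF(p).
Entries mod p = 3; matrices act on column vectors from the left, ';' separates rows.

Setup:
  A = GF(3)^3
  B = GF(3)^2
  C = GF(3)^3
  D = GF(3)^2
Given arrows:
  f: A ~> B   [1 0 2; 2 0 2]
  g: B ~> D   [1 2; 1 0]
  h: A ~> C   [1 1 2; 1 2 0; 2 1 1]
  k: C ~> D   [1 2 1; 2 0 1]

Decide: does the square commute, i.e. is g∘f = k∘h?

1) trace f;g:
  e0=(1,0,0) f~>(1,2) g~>(2,1)
  e1=(0,1,0) f~>(0,0) g~>(0,0)
  e2=(0,0,1) f~>(2,2) g~>(0,2)
  result₁ = [2 0 0; 1 0 2]
2) trace h;k:
  e0=(1,0,0) h~>(1,1,2) k~>(2,1)
  e1=(0,1,0) h~>(1,2,1) k~>(0,0)
  e2=(0,0,1) h~>(2,0,1) k~>(0,2)
  result₂ = [2 0 0; 1 0 2]
Equal? equal; square commutes

Answer: COMMUTES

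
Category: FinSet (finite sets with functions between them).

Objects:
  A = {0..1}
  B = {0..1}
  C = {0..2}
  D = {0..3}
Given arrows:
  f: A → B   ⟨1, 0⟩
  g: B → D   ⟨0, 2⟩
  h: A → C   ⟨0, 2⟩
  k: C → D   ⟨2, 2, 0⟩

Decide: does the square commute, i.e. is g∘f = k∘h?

Along f;g (path 1):
  0 f→1 g→2
  1 f→0 g→0
  ⟦path⟧₁ = ⟨2, 0⟩
Along h;k (path 2):
  0 h→0 k→2
  1 h→2 k→0
  ⟦path⟧₂ = ⟨2, 0⟩
Equal? equal; square commutes

Answer: COMMUTES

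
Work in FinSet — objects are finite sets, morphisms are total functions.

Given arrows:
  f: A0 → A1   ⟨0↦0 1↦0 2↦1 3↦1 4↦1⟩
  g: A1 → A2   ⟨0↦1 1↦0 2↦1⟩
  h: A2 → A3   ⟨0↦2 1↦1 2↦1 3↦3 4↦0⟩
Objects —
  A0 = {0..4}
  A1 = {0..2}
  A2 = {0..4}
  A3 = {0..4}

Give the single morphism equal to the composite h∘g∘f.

Answer: ⟨0↦1 1↦1 2↦2 3↦2 4↦2⟩

Work:
  0 f→0 g→1 h→1
  1 f→0 g→1 h→1
  2 f→1 g→0 h→2
  3 f→1 g→0 h→2
  4 f→1 g→0 h→2
result: ⟨0↦1 1↦1 2↦2 3↦2 4↦2⟩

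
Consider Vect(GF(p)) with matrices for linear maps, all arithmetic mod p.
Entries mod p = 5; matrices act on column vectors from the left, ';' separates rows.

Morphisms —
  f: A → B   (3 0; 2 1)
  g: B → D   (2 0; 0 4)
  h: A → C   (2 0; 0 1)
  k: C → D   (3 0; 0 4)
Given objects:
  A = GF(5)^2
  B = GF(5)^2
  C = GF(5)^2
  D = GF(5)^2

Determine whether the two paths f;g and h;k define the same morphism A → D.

Path 1 = f;g:
  e0=[1,0] f→[3,2] g→[1,3]
  e1=[0,1] f→[0,1] g→[0,4]
  composite₁ = (1 0; 3 4)
Path 2 = h;k:
  e0=[1,0] h→[2,0] k→[1,0]
  e1=[0,1] h→[0,1] k→[0,4]
  composite₂ = (1 0; 0 4)
Equal? distinct morphisms ✗

Answer: DOES NOT COMMUTE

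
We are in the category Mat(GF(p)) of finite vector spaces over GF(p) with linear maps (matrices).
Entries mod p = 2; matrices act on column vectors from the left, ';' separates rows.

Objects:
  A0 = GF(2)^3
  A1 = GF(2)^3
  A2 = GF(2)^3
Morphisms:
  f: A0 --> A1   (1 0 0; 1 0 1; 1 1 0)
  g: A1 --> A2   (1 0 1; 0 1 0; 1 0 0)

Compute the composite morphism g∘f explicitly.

  e0=(1,0,0) f-->(1,1,1) g-->(0,1,1)
  e1=(0,1,0) f-->(0,0,1) g-->(1,0,0)
  e2=(0,0,1) f-->(0,1,0) g-->(0,1,0)
composite: (0 1 0; 1 0 1; 1 0 0)

Answer: (0 1 0; 1 0 1; 1 0 0)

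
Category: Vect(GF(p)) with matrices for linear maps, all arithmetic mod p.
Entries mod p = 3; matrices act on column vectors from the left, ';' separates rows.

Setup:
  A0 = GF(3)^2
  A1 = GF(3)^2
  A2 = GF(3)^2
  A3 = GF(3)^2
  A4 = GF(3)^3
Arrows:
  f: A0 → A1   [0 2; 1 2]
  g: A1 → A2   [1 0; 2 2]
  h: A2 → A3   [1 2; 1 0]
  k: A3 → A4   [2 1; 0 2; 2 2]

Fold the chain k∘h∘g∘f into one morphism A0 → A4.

  e0=⟨1,0⟩ f→⟨0,1⟩ g→⟨0,2⟩ h→⟨1,0⟩ k→⟨2,0,2⟩
  e1=⟨0,1⟩ f→⟨2,2⟩ g→⟨2,2⟩ h→⟨0,2⟩ k→⟨2,1,1⟩
result: [2 2; 0 1; 2 1]

Answer: [2 2; 0 1; 2 1]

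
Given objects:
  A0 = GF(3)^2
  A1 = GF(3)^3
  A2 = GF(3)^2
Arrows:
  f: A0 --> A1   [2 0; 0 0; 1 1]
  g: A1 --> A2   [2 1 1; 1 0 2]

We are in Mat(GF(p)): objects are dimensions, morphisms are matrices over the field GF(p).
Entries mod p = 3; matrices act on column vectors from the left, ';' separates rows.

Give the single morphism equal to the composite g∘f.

Answer: [2 1; 1 2]

Work:
  e0=⟨1,0⟩ f-->⟨2,0,1⟩ g-->⟨2,1⟩
  e1=⟨0,1⟩ f-->⟨0,0,1⟩ g-->⟨1,2⟩
composite: [2 1; 1 2]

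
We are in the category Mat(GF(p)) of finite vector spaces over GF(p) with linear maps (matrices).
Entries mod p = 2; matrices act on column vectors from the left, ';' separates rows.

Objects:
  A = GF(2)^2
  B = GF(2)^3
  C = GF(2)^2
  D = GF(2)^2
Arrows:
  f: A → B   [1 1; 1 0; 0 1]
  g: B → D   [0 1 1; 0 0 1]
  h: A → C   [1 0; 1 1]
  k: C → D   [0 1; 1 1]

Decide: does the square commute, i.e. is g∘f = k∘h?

1) trace f;g:
  e0=(1,0) f→(1,1,0) g→(1,0)
  e1=(0,1) f→(1,0,1) g→(1,1)
  composite₁ = [1 1; 0 1]
2) trace h;k:
  e0=(1,0) h→(1,1) k→(1,0)
  e1=(0,1) h→(0,1) k→(1,1)
  composite₂ = [1 1; 0 1]
Equal? YES — commutes

Answer: COMMUTES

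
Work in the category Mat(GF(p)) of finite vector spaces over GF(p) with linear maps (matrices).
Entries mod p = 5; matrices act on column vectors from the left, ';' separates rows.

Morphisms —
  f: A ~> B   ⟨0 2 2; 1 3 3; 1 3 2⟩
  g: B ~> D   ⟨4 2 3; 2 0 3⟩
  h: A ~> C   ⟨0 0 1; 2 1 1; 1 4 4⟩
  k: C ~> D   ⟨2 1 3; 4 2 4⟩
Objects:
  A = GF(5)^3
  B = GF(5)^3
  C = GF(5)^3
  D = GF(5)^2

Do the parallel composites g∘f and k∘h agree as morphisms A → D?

Path 1 = f;g:
  e0=(1,0,0) f~>(0,1,1) g~>(0,3)
  e1=(0,1,0) f~>(2,3,3) g~>(3,3)
  e2=(0,0,1) f~>(2,3,2) g~>(0,0)
  result₁ = ⟨0 3 0; 3 3 0⟩
Path 2 = h;k:
  e0=(1,0,0) h~>(0,2,1) k~>(0,3)
  e1=(0,1,0) h~>(0,1,4) k~>(3,3)
  e2=(0,0,1) h~>(1,1,4) k~>(0,2)
  result₂ = ⟨0 3 0; 3 3 2⟩
Equal? NO — does not commute

Answer: DOES NOT COMMUTE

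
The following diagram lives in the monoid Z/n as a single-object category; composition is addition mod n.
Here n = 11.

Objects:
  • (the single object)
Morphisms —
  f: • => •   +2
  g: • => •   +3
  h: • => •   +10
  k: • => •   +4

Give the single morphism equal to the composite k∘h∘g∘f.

  0 +2≡2 +3≡5 +10≡4 +4≡8  (mod 11)
composite: +8

Answer: +8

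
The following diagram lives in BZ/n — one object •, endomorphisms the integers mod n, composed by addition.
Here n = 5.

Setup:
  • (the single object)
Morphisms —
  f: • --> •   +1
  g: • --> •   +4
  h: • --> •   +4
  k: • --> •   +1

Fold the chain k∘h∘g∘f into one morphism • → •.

Answer: +0

Work:
  0 +1≡1 +4≡0 +4≡4 +1≡0  (mod 5)
result: +0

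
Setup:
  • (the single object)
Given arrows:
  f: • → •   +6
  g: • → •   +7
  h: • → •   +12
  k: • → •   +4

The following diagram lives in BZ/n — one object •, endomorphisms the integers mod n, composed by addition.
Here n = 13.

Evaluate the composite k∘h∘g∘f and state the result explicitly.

Answer: +3

Trace:
  0 +6≡6 +7≡0 +12≡12 +4≡3  (mod 13)
⟦path⟧: +3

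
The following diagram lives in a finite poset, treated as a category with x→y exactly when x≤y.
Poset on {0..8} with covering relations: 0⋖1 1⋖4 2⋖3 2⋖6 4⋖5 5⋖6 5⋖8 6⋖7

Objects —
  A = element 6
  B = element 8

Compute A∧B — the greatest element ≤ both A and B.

Answer: A∧B = 5

Derivation:
Lower bounds of A=6 and B=8: {0,1,4,5}
  0 ≤ 5
  1 ≤ 5
  4 ≤ 5
  5 ≤ 5
glb = 5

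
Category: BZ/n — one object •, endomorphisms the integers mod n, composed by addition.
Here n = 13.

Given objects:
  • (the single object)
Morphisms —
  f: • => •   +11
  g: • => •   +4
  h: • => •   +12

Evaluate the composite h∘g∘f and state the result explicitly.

  0 +11≡11 +4≡2 +12≡1  (mod 13)
result: +1

Answer: +1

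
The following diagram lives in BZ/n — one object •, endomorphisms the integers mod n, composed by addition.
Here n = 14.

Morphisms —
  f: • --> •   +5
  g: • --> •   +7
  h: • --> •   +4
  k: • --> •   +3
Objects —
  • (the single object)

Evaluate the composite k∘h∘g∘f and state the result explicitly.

Answer: +5

Trace:
  0 +5≡5 +7≡12 +4≡2 +3≡5  (mod 14)
result: +5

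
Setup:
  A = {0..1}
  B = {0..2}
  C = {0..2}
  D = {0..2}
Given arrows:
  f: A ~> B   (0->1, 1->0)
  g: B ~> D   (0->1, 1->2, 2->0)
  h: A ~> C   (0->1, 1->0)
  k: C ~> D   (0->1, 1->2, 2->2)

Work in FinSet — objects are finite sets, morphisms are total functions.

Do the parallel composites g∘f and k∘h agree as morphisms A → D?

Answer: COMMUTES

Derivation:
1) trace f;g:
  0 f~>1 g~>2
  1 f~>0 g~>1
  composite₁ = (0->2, 1->1)
2) trace h;k:
  0 h~>1 k~>2
  1 h~>0 k~>1
  composite₂ = (0->2, 1->1)
Equal? equal; square commutes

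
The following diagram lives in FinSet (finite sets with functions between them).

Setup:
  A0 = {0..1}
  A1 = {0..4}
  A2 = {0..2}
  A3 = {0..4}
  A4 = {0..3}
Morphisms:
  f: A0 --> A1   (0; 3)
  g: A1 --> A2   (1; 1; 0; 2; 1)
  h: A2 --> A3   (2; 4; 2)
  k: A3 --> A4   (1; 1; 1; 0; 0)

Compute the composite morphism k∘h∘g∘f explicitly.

  0 f-->0 g-->1 h-->4 k-->0
  1 f-->3 g-->2 h-->2 k-->1
result: (0; 1)

Answer: (0; 1)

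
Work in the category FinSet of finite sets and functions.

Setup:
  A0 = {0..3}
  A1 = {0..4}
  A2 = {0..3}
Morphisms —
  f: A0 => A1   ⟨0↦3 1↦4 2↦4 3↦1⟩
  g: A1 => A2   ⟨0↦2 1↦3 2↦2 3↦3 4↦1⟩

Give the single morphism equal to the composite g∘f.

  0 f=>3 g=>3
  1 f=>4 g=>1
  2 f=>4 g=>1
  3 f=>1 g=>3
composite: ⟨0↦3 1↦1 2↦1 3↦3⟩

Answer: ⟨0↦3 1↦1 2↦1 3↦3⟩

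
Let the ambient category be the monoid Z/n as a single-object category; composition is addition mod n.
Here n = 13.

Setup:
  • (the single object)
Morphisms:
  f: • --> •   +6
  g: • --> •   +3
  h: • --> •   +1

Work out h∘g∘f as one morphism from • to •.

Answer: +10

Trace:
  0 +6≡6 +3≡9 +1≡10  (mod 13)
result: +10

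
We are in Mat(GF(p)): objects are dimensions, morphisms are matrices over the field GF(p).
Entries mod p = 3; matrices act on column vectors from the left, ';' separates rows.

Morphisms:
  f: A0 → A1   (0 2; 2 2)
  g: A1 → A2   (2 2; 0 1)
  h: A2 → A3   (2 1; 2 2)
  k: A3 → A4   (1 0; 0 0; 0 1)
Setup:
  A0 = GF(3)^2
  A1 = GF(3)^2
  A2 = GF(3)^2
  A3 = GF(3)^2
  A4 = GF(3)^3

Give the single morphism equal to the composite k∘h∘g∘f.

  e0=(1,0) f→(0,2) g→(1,2) h→(1,0) k→(1,0,0)
  e1=(0,1) f→(2,2) g→(2,2) h→(0,2) k→(0,0,2)
composite: (1 0; 0 0; 0 2)

Answer: (1 0; 0 0; 0 2)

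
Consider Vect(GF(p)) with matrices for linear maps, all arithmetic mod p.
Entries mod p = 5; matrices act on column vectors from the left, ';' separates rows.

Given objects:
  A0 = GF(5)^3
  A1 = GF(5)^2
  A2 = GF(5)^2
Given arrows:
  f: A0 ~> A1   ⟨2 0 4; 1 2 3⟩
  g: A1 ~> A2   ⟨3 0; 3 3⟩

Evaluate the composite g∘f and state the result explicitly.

Answer: ⟨1 0 2; 4 1 1⟩

Trace:
  e0=(1,0,0) f~>(2,1) g~>(1,4)
  e1=(0,1,0) f~>(0,2) g~>(0,1)
  e2=(0,0,1) f~>(4,3) g~>(2,1)
⟦path⟧: ⟨1 0 2; 4 1 1⟩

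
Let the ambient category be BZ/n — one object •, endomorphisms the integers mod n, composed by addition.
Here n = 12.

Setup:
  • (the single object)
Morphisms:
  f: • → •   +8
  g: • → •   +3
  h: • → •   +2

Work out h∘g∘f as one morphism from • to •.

Answer: +1

Derivation:
  0 +8≡8 +3≡11 +2≡1  (mod 12)
⟦path⟧: +1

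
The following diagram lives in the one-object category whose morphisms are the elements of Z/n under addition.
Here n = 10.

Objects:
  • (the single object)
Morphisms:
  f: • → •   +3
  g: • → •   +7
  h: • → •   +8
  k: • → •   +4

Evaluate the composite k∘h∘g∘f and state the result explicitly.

  0 +3≡3 +7≡0 +8≡8 +4≡2  (mod 10)
composite: +2

Answer: +2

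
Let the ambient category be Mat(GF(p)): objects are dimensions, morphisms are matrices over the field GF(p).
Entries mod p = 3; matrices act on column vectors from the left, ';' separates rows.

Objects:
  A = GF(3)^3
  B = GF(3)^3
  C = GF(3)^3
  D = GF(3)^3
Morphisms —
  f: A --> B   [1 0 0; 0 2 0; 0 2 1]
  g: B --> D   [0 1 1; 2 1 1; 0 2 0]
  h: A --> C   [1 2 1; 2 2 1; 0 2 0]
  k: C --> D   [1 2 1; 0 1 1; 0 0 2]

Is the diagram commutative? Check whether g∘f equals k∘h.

Answer: DOES NOT COMMUTE

Derivation:
1) trace f;g:
  e0=(1,0,0) f-->(1,0,0) g-->(0,2,0)
  e1=(0,1,0) f-->(0,2,2) g-->(1,1,1)
  e2=(0,0,1) f-->(0,0,1) g-->(1,1,0)
  result₁ = [0 1 1; 2 1 1; 0 1 0]
2) trace h;k:
  e0=(1,0,0) h-->(1,2,0) k-->(2,2,0)
  e1=(0,1,0) h-->(2,2,2) k-->(2,1,1)
  e2=(0,0,1) h-->(1,1,0) k-->(0,1,0)
  result₂ = [2 2 0; 2 1 1; 0 1 0]
Equal? NO — does not commute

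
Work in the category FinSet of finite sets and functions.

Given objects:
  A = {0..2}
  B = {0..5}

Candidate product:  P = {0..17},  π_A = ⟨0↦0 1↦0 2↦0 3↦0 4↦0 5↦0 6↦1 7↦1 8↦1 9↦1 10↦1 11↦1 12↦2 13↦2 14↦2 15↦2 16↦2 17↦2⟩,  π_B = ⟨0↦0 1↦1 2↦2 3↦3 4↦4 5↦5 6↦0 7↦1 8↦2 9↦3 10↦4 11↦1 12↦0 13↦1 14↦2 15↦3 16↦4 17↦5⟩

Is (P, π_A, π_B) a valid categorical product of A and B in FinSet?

|A|·|B| = 3·6 = 18;  |P| = 18
Check the pairing map k ↦ (π_A(k), π_B(k)):
  0 ↦ (0,0)
  1 ↦ (0,1)
  2 ↦ (0,2)
  3 ↦ (0,3)
  4 ↦ (0,4)
  5 ↦ (0,5)
  6 ↦ (1,0)
  7 ↦ (1,1)
  8 ↦ (1,2)
  9 ↦ (1,3)
  10 ↦ (1,4)
  11 ↦ (1,1)  ✗ repeats pair of k=7
  12 ↦ (2,0)
  13 ↦ (2,1)
  14 ↦ (2,2)
  15 ↦ (2,3)
  16 ↦ (2,4)
  17 ↦ (2,5)
distinct pairs in image: 17 / 18 needed
  → (1,1) hit at k=7 and k=11

Answer: NOT A VALID PRODUCT — duplicate pair at indices 7,11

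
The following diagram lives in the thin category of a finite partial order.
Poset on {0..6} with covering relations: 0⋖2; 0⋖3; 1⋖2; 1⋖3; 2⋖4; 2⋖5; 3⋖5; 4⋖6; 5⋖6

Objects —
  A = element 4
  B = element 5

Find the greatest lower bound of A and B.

Answer: A∧B = 2

Work:
{x : x<=A ∧ x<=B} = {0,1,2}  (A=4, B=5)
  0 <= 2
  1 <= 2
  2 <= 2
glb = 2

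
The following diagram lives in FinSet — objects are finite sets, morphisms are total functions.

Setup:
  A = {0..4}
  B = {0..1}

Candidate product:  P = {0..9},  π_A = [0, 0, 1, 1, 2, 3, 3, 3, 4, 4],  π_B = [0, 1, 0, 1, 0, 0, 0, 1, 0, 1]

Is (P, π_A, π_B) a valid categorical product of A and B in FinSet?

Answer: NOT A VALID PRODUCT — duplicate pair at indices 6,5

Work:
|A|·|B| = 5·2 = 10;  |P| = 10
Check the pairing map k ↦ (π_A(k), π_B(k)):
  0 : (0,0)
  1 : (0,1)
  2 : (1,0)
  3 : (1,1)
  4 : (2,0)
  5 : (3,0)
  6 : (3,0)  ✗ repeats pair of k=5
  7 : (3,1)
  8 : (4,0)
  9 : (4,1)
distinct pairs in image: 9 / 10 needed
  → (3,0) hit at k=5 and k=6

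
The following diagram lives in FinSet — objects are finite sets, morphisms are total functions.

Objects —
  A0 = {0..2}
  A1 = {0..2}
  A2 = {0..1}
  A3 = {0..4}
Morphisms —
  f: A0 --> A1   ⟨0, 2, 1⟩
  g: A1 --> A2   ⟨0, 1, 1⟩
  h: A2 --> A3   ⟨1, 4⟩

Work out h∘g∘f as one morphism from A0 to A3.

  0 f-->0 g-->0 h-->1
  1 f-->2 g-->1 h-->4
  2 f-->1 g-->1 h-->4
composite: ⟨1, 4, 4⟩

Answer: ⟨1, 4, 4⟩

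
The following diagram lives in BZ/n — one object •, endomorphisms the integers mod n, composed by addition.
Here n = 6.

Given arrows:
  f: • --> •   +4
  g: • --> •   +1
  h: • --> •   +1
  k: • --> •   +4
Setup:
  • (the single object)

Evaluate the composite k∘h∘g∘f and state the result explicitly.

  0 +4≡4 +1≡5 +1≡0 +4≡4  (mod 6)
result: +4

Answer: +4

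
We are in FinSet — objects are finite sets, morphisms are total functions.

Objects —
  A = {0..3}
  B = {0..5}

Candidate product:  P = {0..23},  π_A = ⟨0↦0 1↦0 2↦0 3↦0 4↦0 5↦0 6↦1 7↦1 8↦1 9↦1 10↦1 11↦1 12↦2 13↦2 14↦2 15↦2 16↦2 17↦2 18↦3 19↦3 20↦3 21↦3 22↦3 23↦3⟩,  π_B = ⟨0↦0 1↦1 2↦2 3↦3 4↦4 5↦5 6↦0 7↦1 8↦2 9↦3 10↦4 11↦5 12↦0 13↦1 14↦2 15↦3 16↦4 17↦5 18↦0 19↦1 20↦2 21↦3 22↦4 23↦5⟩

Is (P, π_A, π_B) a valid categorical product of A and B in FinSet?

|A|·|B| = 4·6 = 24;  |P| = 24
Check the pairing map k ↦ (π_A(k), π_B(k)):
  0 ↦ (0,0)
  1 ↦ (0,1)
  2 ↦ (0,2)
  3 ↦ (0,3)
  4 ↦ (0,4)
  5 ↦ (0,5)
  6 ↦ (1,0)
  7 ↦ (1,1)
  8 ↦ (1,2)
  9 ↦ (1,3)
  10 ↦ (1,4)
  11 ↦ (1,5)
  12 ↦ (2,0)
  13 ↦ (2,1)
  14 ↦ (2,2)
  15 ↦ (2,3)
  16 ↦ (2,4)
  17 ↦ (2,5)
  18 ↦ (3,0)
  19 ↦ (3,1)
  20 ↦ (3,2)
  21 ↦ (3,3)
  22 ↦ (3,4)
  23 ↦ (3,5)
distinct pairs in image: 24 / 24 needed
  → bijection onto A×B; projections well-typed.

Answer: VALID PRODUCT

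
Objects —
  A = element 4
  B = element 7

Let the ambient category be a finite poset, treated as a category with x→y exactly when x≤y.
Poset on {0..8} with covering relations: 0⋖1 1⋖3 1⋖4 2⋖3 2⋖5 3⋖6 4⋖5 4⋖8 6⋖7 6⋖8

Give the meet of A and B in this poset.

Answer: A∧B = 1

Trace:
Common predecessors of 4,7: {0,1}
  0 ⊑ 1
  1 ⊑ 1
glb = 1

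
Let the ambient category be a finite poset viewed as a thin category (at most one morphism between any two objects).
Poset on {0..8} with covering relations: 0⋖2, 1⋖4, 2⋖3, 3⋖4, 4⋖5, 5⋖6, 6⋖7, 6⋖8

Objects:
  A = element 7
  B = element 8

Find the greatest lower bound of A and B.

{x : x≤A ∧ x≤B} = {0,1,2,3,4,5,6}  (A=7, B=8)
  0 ≤ 6
  1 ≤ 6
  2 ≤ 6
  3 ≤ 6
  4 ≤ 6
  5 ≤ 6
  6 ≤ 6
glb = 6

Answer: A∧B = 6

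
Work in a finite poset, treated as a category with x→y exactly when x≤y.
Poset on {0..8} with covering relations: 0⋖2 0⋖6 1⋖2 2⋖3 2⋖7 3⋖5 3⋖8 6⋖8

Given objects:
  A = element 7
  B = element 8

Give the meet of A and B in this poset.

Answer: A∧B = 2

Trace:
Lower bounds of A=7 and B=8: {0,1,2}
  0 ⊑ 2
  1 ⊑ 2
  2 ⊑ 2
glb = 2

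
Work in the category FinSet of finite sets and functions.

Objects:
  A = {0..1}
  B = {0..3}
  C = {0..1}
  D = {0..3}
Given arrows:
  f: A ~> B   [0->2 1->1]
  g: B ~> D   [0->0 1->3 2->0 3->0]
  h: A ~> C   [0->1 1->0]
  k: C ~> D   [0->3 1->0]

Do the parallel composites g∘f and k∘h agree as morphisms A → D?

Along f;g (path 1):
  0 f~>2 g~>0
  1 f~>1 g~>3
  ⟦path⟧₁ = [0->0 1->3]
Along h;k (path 2):
  0 h~>1 k~>0
  1 h~>0 k~>3
  ⟦path⟧₂ = [0->0 1->3]
Equal? YES — commutes

Answer: COMMUTES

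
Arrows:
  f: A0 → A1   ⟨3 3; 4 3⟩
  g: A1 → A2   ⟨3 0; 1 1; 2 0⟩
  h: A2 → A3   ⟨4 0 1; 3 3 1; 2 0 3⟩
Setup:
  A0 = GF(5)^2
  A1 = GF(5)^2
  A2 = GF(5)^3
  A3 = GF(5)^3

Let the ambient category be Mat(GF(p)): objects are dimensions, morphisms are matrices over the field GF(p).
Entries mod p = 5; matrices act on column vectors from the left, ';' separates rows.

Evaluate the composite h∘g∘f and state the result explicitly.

Answer: ⟨2 2; 4 1; 1 1⟩

Trace:
  e0=[1,0] f→[3,4] g→[4,2,1] h→[2,4,1]
  e1=[0,1] f→[3,3] g→[4,1,1] h→[2,1,1]
composite: ⟨2 2; 4 1; 1 1⟩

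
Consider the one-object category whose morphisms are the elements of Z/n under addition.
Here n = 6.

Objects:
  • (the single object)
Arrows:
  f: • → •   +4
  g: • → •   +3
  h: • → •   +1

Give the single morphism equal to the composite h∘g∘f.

Answer: +2

Work:
  0 +4≡4 +3≡1 +1≡2  (mod 6)
⟦path⟧: +2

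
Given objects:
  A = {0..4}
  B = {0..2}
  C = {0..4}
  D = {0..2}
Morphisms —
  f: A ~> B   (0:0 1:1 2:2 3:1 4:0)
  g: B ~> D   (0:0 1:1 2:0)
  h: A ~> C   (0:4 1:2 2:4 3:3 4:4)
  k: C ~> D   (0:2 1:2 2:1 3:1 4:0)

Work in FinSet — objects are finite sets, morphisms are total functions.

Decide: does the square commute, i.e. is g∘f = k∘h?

Answer: COMMUTES

Work:
Along f;g (path 1):
  0 f~>0 g~>0
  1 f~>1 g~>1
  2 f~>2 g~>0
  3 f~>1 g~>1
  4 f~>0 g~>0
  composite₁ = (0:0 1:1 2:0 3:1 4:0)
Along h;k (path 2):
  0 h~>4 k~>0
  1 h~>2 k~>1
  2 h~>4 k~>0
  3 h~>3 k~>1
  4 h~>4 k~>0
  composite₂ = (0:0 1:1 2:0 3:1 4:0)
Equal? same morphism ✓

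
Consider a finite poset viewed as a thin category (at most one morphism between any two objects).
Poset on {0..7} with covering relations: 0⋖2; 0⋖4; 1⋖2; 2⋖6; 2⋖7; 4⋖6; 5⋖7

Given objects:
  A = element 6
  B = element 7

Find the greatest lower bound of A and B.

Answer: A∧B = 2

Trace:
Lower bounds of A=6 and B=7: {0,1,2}
  0 <= 2
  1 <= 2
  2 <= 2
glb = 2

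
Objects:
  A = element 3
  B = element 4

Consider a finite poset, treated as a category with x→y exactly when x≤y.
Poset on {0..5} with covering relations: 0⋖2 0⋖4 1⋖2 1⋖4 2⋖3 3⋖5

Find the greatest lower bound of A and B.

{x : x≤A ∧ x≤B} = {0,1}  (A=3, B=4)
  maximal lower bounds 0 and 1 are incomparable: neither 0≤1 nor 1≤0
→ no greatest lower bound exists

Answer: NO MEET EXISTS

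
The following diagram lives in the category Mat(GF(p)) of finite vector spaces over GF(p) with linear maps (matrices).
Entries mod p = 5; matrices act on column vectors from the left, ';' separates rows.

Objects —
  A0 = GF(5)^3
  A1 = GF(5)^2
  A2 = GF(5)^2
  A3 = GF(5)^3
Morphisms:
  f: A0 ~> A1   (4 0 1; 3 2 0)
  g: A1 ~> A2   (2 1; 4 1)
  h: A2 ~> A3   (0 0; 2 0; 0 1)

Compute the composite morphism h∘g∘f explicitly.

Answer: (0 0 0; 2 4 4; 4 2 4)

Derivation:
  e0=(1,0,0) f~>(4,3) g~>(1,4) h~>(0,2,4)
  e1=(0,1,0) f~>(0,2) g~>(2,2) h~>(0,4,2)
  e2=(0,0,1) f~>(1,0) g~>(2,4) h~>(0,4,4)
result: (0 0 0; 2 4 4; 4 2 4)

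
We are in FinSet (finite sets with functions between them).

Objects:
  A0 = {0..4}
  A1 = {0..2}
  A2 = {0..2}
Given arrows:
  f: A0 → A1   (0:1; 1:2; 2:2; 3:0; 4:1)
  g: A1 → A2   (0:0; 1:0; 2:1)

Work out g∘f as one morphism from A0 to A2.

  0 f→1 g→0
  1 f→2 g→1
  2 f→2 g→1
  3 f→0 g→0
  4 f→1 g→0
⟦path⟧: (0:0; 1:1; 2:1; 3:0; 4:0)

Answer: (0:0; 1:1; 2:1; 3:0; 4:0)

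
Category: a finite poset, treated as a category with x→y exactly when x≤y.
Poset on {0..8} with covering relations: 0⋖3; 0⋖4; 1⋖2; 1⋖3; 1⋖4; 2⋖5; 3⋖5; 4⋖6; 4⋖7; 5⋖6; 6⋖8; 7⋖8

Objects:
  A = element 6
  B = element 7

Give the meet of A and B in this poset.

{x : x≤A ∧ x≤B} = {0,1,4}  (A=6, B=7)
  0 ≤ 4
  1 ≤ 4
  4 ≤ 4
glb = 4

Answer: A∧B = 4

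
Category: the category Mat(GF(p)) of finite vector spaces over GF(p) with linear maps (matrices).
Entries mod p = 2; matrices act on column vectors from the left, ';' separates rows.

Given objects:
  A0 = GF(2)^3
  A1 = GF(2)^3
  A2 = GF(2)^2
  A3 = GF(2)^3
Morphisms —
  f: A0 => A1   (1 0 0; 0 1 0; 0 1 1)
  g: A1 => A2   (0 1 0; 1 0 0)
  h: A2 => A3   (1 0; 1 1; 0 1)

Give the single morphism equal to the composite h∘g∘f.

  e0=(1,0,0) f=>(1,0,0) g=>(0,1) h=>(0,1,1)
  e1=(0,1,0) f=>(0,1,1) g=>(1,0) h=>(1,1,0)
  e2=(0,0,1) f=>(0,0,1) g=>(0,0) h=>(0,0,0)
⟦path⟧: (0 1 0; 1 1 0; 1 0 0)

Answer: (0 1 0; 1 1 0; 1 0 0)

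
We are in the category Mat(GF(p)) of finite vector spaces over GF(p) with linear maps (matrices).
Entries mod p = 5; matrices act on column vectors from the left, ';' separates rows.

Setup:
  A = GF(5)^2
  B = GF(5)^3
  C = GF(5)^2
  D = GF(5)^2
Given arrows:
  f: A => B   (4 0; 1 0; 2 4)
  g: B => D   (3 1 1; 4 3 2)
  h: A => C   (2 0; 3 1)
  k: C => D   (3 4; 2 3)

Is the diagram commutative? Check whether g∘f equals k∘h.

Answer: DOES NOT COMMUTE

Derivation:
Path 1 = f;g:
  e0=[1,0] f=>[4,1,2] g=>[0,3]
  e1=[0,1] f=>[0,0,4] g=>[4,3]
  result₁ = (0 4; 3 3)
Path 2 = h;k:
  e0=[1,0] h=>[2,3] k=>[3,3]
  e1=[0,1] h=>[0,1] k=>[4,3]
  result₂ = (3 4; 3 3)
Equal? distinct morphisms ✗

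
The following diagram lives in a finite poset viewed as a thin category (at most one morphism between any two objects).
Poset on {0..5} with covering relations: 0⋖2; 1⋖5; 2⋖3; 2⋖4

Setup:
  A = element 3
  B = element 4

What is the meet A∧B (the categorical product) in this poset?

Answer: A∧B = 2

Derivation:
Lower bounds of A=3 and B=4: {0,2}
  0 <= 2
  2 <= 2
glb = 2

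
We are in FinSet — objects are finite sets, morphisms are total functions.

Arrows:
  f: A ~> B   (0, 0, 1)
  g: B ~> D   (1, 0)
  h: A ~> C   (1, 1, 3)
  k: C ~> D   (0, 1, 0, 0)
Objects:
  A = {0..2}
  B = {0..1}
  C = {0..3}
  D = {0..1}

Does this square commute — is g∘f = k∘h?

Along f;g (path 1):
  0 f~>0 g~>1
  1 f~>0 g~>1
  2 f~>1 g~>0
  ⟦path⟧₁ = (1, 1, 0)
Along h;k (path 2):
  0 h~>1 k~>1
  1 h~>1 k~>1
  2 h~>3 k~>0
  ⟦path⟧₂ = (1, 1, 0)
Equal? YES — commutes

Answer: COMMUTES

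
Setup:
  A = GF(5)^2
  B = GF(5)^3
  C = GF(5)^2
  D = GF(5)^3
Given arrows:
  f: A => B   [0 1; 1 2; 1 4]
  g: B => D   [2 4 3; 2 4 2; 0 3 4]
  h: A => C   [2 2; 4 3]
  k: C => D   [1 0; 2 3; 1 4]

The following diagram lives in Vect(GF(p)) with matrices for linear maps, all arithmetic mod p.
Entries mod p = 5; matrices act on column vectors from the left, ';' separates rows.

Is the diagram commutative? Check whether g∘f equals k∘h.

Answer: DOES NOT COMMUTE

Derivation:
Along f;g (path 1):
  e0=(1,0) f=>(0,1,1) g=>(2,1,2)
  e1=(0,1) f=>(1,2,4) g=>(2,3,2)
  ⟦path⟧₁ = [2 2; 1 3; 2 2]
Along h;k (path 2):
  e0=(1,0) h=>(2,4) k=>(2,1,3)
  e1=(0,1) h=>(2,3) k=>(2,3,4)
  ⟦path⟧₂ = [2 2; 1 3; 3 4]
Equal? NO — does not commute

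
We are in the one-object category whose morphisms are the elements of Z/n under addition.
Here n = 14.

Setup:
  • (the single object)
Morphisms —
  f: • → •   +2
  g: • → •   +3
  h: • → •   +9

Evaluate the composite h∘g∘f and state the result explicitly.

  0 +2≡2 +3≡5 +9≡0  (mod 14)
composite: +0

Answer: +0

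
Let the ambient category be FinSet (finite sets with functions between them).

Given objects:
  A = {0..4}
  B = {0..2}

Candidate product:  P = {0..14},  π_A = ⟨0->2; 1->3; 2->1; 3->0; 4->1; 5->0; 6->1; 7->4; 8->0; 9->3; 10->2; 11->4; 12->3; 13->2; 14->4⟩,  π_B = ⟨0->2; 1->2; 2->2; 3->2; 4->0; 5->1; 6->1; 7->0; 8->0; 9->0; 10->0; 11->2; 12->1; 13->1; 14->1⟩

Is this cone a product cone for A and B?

|A|·|B| = 5·3 = 15;  |P| = 15
Check the pairing map k ↦ (π_A(k), π_B(k)):
  0 -> (2,2)
  1 -> (3,2)
  2 -> (1,2)
  3 -> (0,2)
  4 -> (1,0)
  5 -> (0,1)
  6 -> (1,1)
  7 -> (4,0)
  8 -> (0,0)
  9 -> (3,0)
  10 -> (2,0)
  11 -> (4,2)
  12 -> (3,1)
  13 -> (2,1)
  14 -> (4,1)
distinct pairs in image: 15 / 15 needed
  → bijection onto A×B; projections well-typed.

Answer: VALID PRODUCT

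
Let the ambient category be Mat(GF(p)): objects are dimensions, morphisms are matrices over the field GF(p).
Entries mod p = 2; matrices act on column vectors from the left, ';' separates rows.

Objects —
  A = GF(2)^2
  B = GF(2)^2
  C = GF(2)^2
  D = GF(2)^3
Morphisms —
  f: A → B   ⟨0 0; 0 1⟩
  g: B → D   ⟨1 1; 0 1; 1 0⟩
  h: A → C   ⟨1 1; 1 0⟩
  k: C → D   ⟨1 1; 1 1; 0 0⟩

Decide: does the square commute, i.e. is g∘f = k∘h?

1) trace f;g:
  e0=⟨1,0⟩ f→⟨0,0⟩ g→⟨0,0,0⟩
  e1=⟨0,1⟩ f→⟨0,1⟩ g→⟨1,1,0⟩
  composite₁ = ⟨0 1; 0 1; 0 0⟩
2) trace h;k:
  e0=⟨1,0⟩ h→⟨1,1⟩ k→⟨0,0,0⟩
  e1=⟨0,1⟩ h→⟨1,0⟩ k→⟨1,1,0⟩
  composite₂ = ⟨0 1; 0 1; 0 0⟩
Equal? same morphism ✓

Answer: COMMUTES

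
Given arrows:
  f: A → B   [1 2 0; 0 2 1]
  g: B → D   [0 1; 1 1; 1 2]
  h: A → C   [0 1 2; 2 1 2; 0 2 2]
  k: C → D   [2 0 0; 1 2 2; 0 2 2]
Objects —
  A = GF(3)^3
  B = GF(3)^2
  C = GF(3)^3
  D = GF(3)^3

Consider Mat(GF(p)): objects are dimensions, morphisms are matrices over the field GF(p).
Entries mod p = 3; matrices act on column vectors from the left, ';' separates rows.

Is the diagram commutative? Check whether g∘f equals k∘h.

Answer: COMMUTES

Derivation:
1) trace f;g:
  e0=(1,0,0) f→(1,0) g→(0,1,1)
  e1=(0,1,0) f→(2,2) g→(2,1,0)
  e2=(0,0,1) f→(0,1) g→(1,1,2)
  composite₁ = [0 2 1; 1 1 1; 1 0 2]
2) trace h;k:
  e0=(1,0,0) h→(0,2,0) k→(0,1,1)
  e1=(0,1,0) h→(1,1,2) k→(2,1,0)
  e2=(0,0,1) h→(2,2,2) k→(1,1,2)
  composite₂ = [0 2 1; 1 1 1; 1 0 2]
Equal? same morphism ✓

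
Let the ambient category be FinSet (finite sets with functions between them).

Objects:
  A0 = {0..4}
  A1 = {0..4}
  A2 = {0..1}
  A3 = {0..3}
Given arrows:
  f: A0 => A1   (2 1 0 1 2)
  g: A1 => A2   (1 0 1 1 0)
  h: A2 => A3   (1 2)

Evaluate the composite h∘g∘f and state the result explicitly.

  0 f=>2 g=>1 h=>2
  1 f=>1 g=>0 h=>1
  2 f=>0 g=>1 h=>2
  3 f=>1 g=>0 h=>1
  4 f=>2 g=>1 h=>2
result: (2 1 2 1 2)

Answer: (2 1 2 1 2)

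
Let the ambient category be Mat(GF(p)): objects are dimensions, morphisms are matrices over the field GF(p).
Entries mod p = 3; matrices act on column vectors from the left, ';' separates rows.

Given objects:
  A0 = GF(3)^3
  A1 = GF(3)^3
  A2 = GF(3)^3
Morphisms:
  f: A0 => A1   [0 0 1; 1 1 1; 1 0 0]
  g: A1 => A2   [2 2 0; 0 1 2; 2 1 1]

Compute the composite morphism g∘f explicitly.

  e0=[1,0,0] f=>[0,1,1] g=>[2,0,2]
  e1=[0,1,0] f=>[0,1,0] g=>[2,1,1]
  e2=[0,0,1] f=>[1,1,0] g=>[1,1,0]
result: [2 2 1; 0 1 1; 2 1 0]

Answer: [2 2 1; 0 1 1; 2 1 0]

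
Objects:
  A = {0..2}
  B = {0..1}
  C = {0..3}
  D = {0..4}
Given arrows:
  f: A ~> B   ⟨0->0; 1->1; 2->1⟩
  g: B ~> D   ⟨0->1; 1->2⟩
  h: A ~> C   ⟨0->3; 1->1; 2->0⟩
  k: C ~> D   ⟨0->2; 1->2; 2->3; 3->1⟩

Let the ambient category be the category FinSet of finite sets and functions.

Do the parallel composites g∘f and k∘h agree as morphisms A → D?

Answer: COMMUTES

Work:
1) trace f;g:
  0 f~>0 g~>1
  1 f~>1 g~>2
  2 f~>1 g~>2
  result₁ = ⟨0->1; 1->2; 2->2⟩
2) trace h;k:
  0 h~>3 k~>1
  1 h~>1 k~>2
  2 h~>0 k~>2
  result₂ = ⟨0->1; 1->2; 2->2⟩
Equal? YES — commutes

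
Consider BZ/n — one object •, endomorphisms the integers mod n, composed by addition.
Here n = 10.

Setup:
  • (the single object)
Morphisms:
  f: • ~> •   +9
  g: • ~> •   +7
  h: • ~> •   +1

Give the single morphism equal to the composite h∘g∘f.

  0 +9≡9 +7≡6 +1≡7  (mod 10)
⟦path⟧: +7

Answer: +7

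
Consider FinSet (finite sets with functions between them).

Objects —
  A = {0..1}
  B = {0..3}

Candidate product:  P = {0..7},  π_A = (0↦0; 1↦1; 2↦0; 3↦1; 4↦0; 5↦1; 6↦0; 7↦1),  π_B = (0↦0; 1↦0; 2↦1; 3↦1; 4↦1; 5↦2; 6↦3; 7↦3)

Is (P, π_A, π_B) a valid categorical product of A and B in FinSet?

|A|·|B| = 2·4 = 8;  |P| = 8
Check the pairing map k ↦ (π_A(k), π_B(k)):
  0 ↦ (0,0)
  1 ↦ (1,0)
  2 ↦ (0,1)
  3 ↦ (1,1)
  4 ↦ (0,1)  ✗ repeats pair of k=2
  5 ↦ (1,2)
  6 ↦ (0,3)
  7 ↦ (1,3)
distinct pairs in image: 7 / 8 needed
  → (0,1) hit at k=2 and k=4

Answer: NOT A VALID PRODUCT — duplicate pair at indices 2,4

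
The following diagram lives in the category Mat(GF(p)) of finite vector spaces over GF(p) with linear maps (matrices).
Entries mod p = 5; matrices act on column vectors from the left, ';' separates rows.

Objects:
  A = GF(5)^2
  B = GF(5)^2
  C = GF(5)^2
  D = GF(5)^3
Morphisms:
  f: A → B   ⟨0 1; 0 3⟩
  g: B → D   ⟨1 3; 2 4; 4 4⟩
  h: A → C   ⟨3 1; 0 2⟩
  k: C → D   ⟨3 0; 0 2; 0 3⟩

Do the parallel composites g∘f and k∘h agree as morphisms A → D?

Answer: DOES NOT COMMUTE

Work:
Path 1 = f;g:
  e0=⟨1,0⟩ f→⟨0,0⟩ g→⟨0,0,0⟩
  e1=⟨0,1⟩ f→⟨1,3⟩ g→⟨0,4,1⟩
  result₁ = ⟨0 0; 0 4; 0 1⟩
Path 2 = h;k:
  e0=⟨1,0⟩ h→⟨3,0⟩ k→⟨4,0,0⟩
  e1=⟨0,1⟩ h→⟨1,2⟩ k→⟨3,4,1⟩
  result₂ = ⟨4 3; 0 4; 0 1⟩
Equal? distinct morphisms ✗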